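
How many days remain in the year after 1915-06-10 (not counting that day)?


Day of year: 161 of 365
Remaining = 365 - 161

204 days


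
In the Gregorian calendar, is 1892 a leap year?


Gregorian leap year rule: divisible by 4, but not by 100, unless also by 400.
1892 is divisible by 4 but not 100 -> leap year

Yes


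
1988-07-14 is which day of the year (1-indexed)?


Date: July 14, 1988
Days in months 1 through 6: 182
Plus 14 days in July

Day of year: 196


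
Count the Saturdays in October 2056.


October 2056 has 31 days
Anchor: Jan 1, 2056. With p = 2056 - 1 = 2055: (p + p//4 - p//100 + p//400) mod 7 = (2055 + 513 - 20 + 5) mod 7 = 2553 mod 7 = 5 -> Saturday (Mon=0 ... Sun=6)
Days before October (Jan-Sep): 274; October 1 index = (5 + 274) mod 7 = 6 -> Sunday
First Saturday is October 7
Saturdays: 7, 14, 21, 28

4 Saturdays


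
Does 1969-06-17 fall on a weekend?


Anchor: Jan 1, 1969. With p = 1969 - 1 = 1968: (p + p//4 - p//100 + p//400) mod 7 = (1968 + 492 - 19 + 4) mod 7 = 2445 mod 7 = 2 -> Wednesday (Mon=0 ... Sun=6)
Day of year: 168; offset = 167
Weekday index = (2 + 167) mod 7 = 1 -> Tuesday
Weekend days: Saturday, Sunday

No


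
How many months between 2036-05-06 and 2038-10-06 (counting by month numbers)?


From May 2036 to October 2038
2 years * 12 = 24 months, plus 5 months = 29

29 months


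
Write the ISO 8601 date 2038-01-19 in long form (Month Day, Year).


ISO 2038-01-19 parses as year=2038, month=01, day=19
Month 1 -> January

January 19, 2038


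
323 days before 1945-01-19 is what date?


Start: 1945-01-19, subtract 323 days
Back 19 days from January 19 reaches December 31, 1944 -> 304 left
December 1944 has 31 days -> back to November 30, 1944 -> 273 left
November 1944 has 30 days -> back to October 31, 1944 -> 243 left
October 1944 has 31 days -> back to September 30, 1944 -> 212 left
September 1944 has 30 days -> back to August 31, 1944 -> 182 left
August 1944 has 31 days -> back to July 31, 1944 -> 151 left
July 1944 has 31 days -> back to June 30, 1944 -> 120 left
June 1944 has 30 days -> back to May 31, 1944 -> 90 left
May 1944 has 31 days -> back to April 30, 1944 -> 59 left
April 1944 has 30 days -> back to March 31, 1944 -> 29 left
March 1944: 31 - 29 = 2 -> lands on March 2

Result: 1944-03-02


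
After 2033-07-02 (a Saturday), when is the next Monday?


Current: Saturday
Target: Monday
Days ahead: 2

Next Monday: 2033-07-04


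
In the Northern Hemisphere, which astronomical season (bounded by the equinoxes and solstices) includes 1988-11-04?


Date: November 4
Astronomical Autumn (approx.; exact equinox/solstice day varies by year): September 22 to December 20
November 4 falls within the Autumn window

Autumn


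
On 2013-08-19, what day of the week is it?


Date: August 19, 2013
Anchor: Jan 1, 2013. With p = 2013 - 1 = 2012: (p + p//4 - p//100 + p//400) mod 7 = (2012 + 503 - 20 + 5) mod 7 = 2500 mod 7 = 1 -> Tuesday (Mon=0 ... Sun=6)
Days before August (Jan-Jul): 212; offset = 212 + 19 - 1 = 230
Weekday index = (1 + 230) mod 7 = 0

Day of the week: Monday


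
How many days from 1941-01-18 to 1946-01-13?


From 1941-01-18 to 1946-01-13
1941-01-18: day of year = 18
1946-01-13: day of year = 13
Rest of 1941: 365 - 18 = 347
Full years 1942 (365), 1943 (365), 1944 (366), 1945 (365): 1461
Total = 347 + 1461 + 13 = 1821

1821 days


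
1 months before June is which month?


June is month 6
6 - 1 = 5

May


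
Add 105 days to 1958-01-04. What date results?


Start: 1958-01-04, add 105 days
January 1958 has 31 days: 31 - 4 = 27 days to January 31 -> 78 left
February 1958 has 28 days -> 50 left
March 1958 has 31 days -> 19 left
April 1958: 19 <= 30 -> lands on April 19

Result: 1958-04-19


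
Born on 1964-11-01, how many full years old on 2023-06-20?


Birth: 1964-11-01
Reference: 2023-06-20
Year difference: 2023 - 1964 = 59
Birthday not yet reached in 2023, subtract 1

58 years old


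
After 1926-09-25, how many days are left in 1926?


Day of year: 268 of 365
Remaining = 365 - 268

97 days


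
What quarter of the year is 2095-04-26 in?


Month: April (month 4)
Q1: Jan-Mar, Q2: Apr-Jun, Q3: Jul-Sep, Q4: Oct-Dec

Q2


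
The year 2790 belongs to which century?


Century = (year - 1) // 100 + 1
= (2790 - 1) // 100 + 1
= 2789 // 100 + 1
= 27 + 1

28th century


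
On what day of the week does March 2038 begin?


Target: March 1, 2038
Anchor: Jan 1, 2038. With p = 2038 - 1 = 2037: (p + p//4 - p//100 + p//400) mod 7 = (2037 + 509 - 20 + 5) mod 7 = 2531 mod 7 = 4 -> Friday (Mon=0 ... Sun=6)
Days before March (Jan-Feb): 59 days
Weekday index = (4 + 59) mod 7 = 0

Monday


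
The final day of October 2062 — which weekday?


October 2062 has 31 days
Anchor: Jan 1, 2062. With p = 2062 - 1 = 2061: (p + p//4 - p//100 + p//400) mod 7 = (2061 + 515 - 20 + 5) mod 7 = 2561 mod 7 = 6 -> Sunday (Mon=0 ... Sun=6)
Days before October (Jan-Sep): 273; October 1 index = (6 + 273) mod 7 = 6 -> Sunday
Last day offset: 31 - 1 = 30 days
Weekday index = (6 + 30) mod 7 = 1

Tuesday, October 31


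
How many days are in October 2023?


October 2023

31 days


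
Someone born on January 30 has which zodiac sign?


Date: January 30
Conventional tropical zodiac dates: Aquarius from January 20 onward; Pisces starts February 19
January 30 falls within the Aquarius range

Aquarius


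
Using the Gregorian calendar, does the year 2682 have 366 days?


Gregorian leap year rule: divisible by 4, but not by 100, unless also by 400.
2682 is not divisible by 4 -> not a leap year

No


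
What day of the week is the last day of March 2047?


March 2047 has 31 days
Anchor: Jan 1, 2047. With p = 2047 - 1 = 2046: (p + p//4 - p//100 + p//400) mod 7 = (2046 + 511 - 20 + 5) mod 7 = 2542 mod 7 = 1 -> Tuesday (Mon=0 ... Sun=6)
Days before March (Jan-Feb): 59; March 1 index = (1 + 59) mod 7 = 4 -> Friday
Last day offset: 31 - 1 = 30 days
Weekday index = (4 + 30) mod 7 = 6

Sunday, March 31


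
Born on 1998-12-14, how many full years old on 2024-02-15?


Birth: 1998-12-14
Reference: 2024-02-15
Year difference: 2024 - 1998 = 26
Birthday not yet reached in 2024, subtract 1

25 years old


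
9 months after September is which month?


September is month 9
9 + 9 = 18; wrap: 18 - 12 = 6

June


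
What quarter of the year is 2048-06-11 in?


Month: June (month 6)
Q1: Jan-Mar, Q2: Apr-Jun, Q3: Jul-Sep, Q4: Oct-Dec

Q2


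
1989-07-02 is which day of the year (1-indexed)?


Date: July 2, 1989
Days in months 1 through 6: 181
Plus 2 days in July

Day of year: 183


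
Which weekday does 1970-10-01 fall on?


Date: October 1, 1970
Anchor: Jan 1, 1970. With p = 1970 - 1 = 1969: (p + p//4 - p//100 + p//400) mod 7 = (1969 + 492 - 19 + 4) mod 7 = 2446 mod 7 = 3 -> Thursday (Mon=0 ... Sun=6)
Days before October (Jan-Sep): 273; offset = 273 + 1 - 1 = 273
Weekday index = (3 + 273) mod 7 = 3

Day of the week: Thursday


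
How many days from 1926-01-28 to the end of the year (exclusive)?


Day of year: 28 of 365
Remaining = 365 - 28

337 days


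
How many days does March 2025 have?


March 2025

31 days


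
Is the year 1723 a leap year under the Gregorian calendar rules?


Gregorian leap year rule: divisible by 4, but not by 100, unless also by 400.
1723 is not divisible by 4 -> not a leap year

No


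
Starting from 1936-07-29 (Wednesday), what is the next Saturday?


Current: Wednesday
Target: Saturday
Days ahead: 3

Next Saturday: 1936-08-01


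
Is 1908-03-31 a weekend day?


Anchor: Jan 1, 1908. With p = 1908 - 1 = 1907: (p + p//4 - p//100 + p//400) mod 7 = (1907 + 476 - 19 + 4) mod 7 = 2368 mod 7 = 2 -> Wednesday (Mon=0 ... Sun=6)
Day of year: 91; offset = 90
Weekday index = (2 + 90) mod 7 = 1 -> Tuesday
Weekend days: Saturday, Sunday

No


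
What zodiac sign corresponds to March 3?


Date: March 3
Conventional tropical zodiac dates: Pisces from February 19 onward; Aries starts March 21
March 3 falls within the Pisces range

Pisces


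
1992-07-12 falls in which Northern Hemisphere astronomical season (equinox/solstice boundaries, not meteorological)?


Date: July 12
Astronomical Summer (approx.; exact equinox/solstice day varies by year): June 21 to September 21
July 12 falls within the Summer window

Summer


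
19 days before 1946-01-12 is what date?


Start: 1946-01-12, subtract 19 days
Back 12 days from January 12 reaches December 31, 1945 -> 7 left
December 1945: 31 - 7 = 24 -> lands on December 24

Result: 1945-12-24


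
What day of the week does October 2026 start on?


Target: October 1, 2026
Anchor: Jan 1, 2026. With p = 2026 - 1 = 2025: (p + p//4 - p//100 + p//400) mod 7 = (2025 + 506 - 20 + 5) mod 7 = 2516 mod 7 = 3 -> Thursday (Mon=0 ... Sun=6)
Days before October (Jan-Sep): 273 days
Weekday index = (3 + 273) mod 7 = 3

Thursday


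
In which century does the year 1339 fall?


Century = (year - 1) // 100 + 1
= (1339 - 1) // 100 + 1
= 1338 // 100 + 1
= 13 + 1

14th century


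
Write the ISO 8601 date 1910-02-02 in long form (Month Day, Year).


ISO 1910-02-02 parses as year=1910, month=02, day=02
Month 2 -> February

February 2, 1910


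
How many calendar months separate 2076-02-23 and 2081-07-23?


From February 2076 to July 2081
5 years * 12 = 60 months, plus 5 months = 65

65 months


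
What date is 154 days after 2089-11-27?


Start: 2089-11-27, add 154 days
November 2089 has 30 days: 30 - 27 = 3 days to November 30 -> 151 left
December 2089 has 31 days -> 120 left
January 2090 has 31 days -> 89 left
February 2090 has 28 days -> 61 left
March 2090 has 31 days -> 30 left
April 2090: 30 <= 30 -> lands on April 30

Result: 2090-04-30


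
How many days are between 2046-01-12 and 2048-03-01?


From 2046-01-12 to 2048-03-01
2046-01-12: day of year = 12
2048-03-01: days before March = 31 + 29 = 60 (2048 is a leap year); day of year = 60 + 1 = 61
Rest of 2046: 365 - 12 = 353
Full years 2047 (365): 365
Total = 353 + 365 + 61 = 779

779 days


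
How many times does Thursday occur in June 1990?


June 1990 has 30 days
Anchor: Jan 1, 1990. With p = 1990 - 1 = 1989: (p + p//4 - p//100 + p//400) mod 7 = (1989 + 497 - 19 + 4) mod 7 = 2471 mod 7 = 0 -> Monday (Mon=0 ... Sun=6)
Days before June (Jan-May): 151; June 1 index = (0 + 151) mod 7 = 4 -> Friday
First Thursday is June 7
Thursdays: 7, 14, 21, 28

4 Thursdays


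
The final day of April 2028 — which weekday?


April 2028 has 30 days
Anchor: Jan 1, 2028. With p = 2028 - 1 = 2027: (p + p//4 - p//100 + p//400) mod 7 = (2027 + 506 - 20 + 5) mod 7 = 2518 mod 7 = 5 -> Saturday (Mon=0 ... Sun=6)
Days before April (Jan-Mar): 91; April 1 index = (5 + 91) mod 7 = 5 -> Saturday
Last day offset: 30 - 1 = 29 days
Weekday index = (5 + 29) mod 7 = 6

Sunday, April 30


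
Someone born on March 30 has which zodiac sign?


Date: March 30
Conventional tropical zodiac dates: Aries from March 21 onward; Taurus starts April 20
March 30 falls within the Aries range

Aries


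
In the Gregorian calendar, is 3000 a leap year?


Gregorian leap year rule: divisible by 4, but not by 100, unless also by 400.
3000 is divisible by 100 but not 400 -> not a leap year

No


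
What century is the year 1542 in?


Century = (year - 1) // 100 + 1
= (1542 - 1) // 100 + 1
= 1541 // 100 + 1
= 15 + 1

16th century


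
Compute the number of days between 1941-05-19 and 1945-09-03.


From 1941-05-19 to 1945-09-03
1941-05-19: days before May = 31 + 28 + 31 + 30 = 120 (1941 is not a leap year); day of year = 120 + 19 = 139
1945-09-03: days before September = 31 + 28 + 31 + 30 + 31 + 30 + 31 + 31 = 243 (1945 is not a leap year); day of year = 243 + 3 = 246
Rest of 1941: 365 - 139 = 226
Full years 1942 (365), 1943 (365), 1944 (366): 1096
Total = 226 + 1096 + 246 = 1568

1568 days


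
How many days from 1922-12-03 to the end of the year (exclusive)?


Day of year: 337 of 365
Remaining = 365 - 337

28 days


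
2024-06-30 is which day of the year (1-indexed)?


Date: June 30, 2024
Days in months 1 through 5: 152
Plus 30 days in June

Day of year: 182


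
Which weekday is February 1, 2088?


Target: February 1, 2088
Anchor: Jan 1, 2088. With p = 2088 - 1 = 2087: (p + p//4 - p//100 + p//400) mod 7 = (2087 + 521 - 20 + 5) mod 7 = 2593 mod 7 = 3 -> Thursday (Mon=0 ... Sun=6)
Days before February (Jan): 31 days
Weekday index = (3 + 31) mod 7 = 6

Sunday


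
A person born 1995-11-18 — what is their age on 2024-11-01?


Birth: 1995-11-18
Reference: 2024-11-01
Year difference: 2024 - 1995 = 29
Birthday not yet reached in 2024, subtract 1

28 years old


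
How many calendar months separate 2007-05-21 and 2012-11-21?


From May 2007 to November 2012
5 years * 12 = 60 months, plus 6 months = 66

66 months


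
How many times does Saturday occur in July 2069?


July 2069 has 31 days
Anchor: Jan 1, 2069. With p = 2069 - 1 = 2068: (p + p//4 - p//100 + p//400) mod 7 = (2068 + 517 - 20 + 5) mod 7 = 2570 mod 7 = 1 -> Tuesday (Mon=0 ... Sun=6)
Days before July (Jan-Jun): 181; July 1 index = (1 + 181) mod 7 = 0 -> Monday
First Saturday is July 6
Saturdays: 6, 13, 20, 27

4 Saturdays


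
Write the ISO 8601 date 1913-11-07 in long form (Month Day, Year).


ISO 1913-11-07 parses as year=1913, month=11, day=07
Month 11 -> November

November 7, 1913


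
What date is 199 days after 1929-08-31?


Start: 1929-08-31, add 199 days
August 31 is the last day of August 1929 -> 199 left
September 1929 has 30 days -> 169 left
October 1929 has 31 days -> 138 left
November 1929 has 30 days -> 108 left
December 1929 has 31 days -> 77 left
January 1930 has 31 days -> 46 left
February 1930 has 28 days -> 18 left
March 1930: 18 <= 31 -> lands on March 18

Result: 1930-03-18


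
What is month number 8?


Month 8 of 12

August


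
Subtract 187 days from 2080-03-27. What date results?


Start: 2080-03-27, subtract 187 days
Back 27 days from March 27 reaches February 29, 2080 -> 160 left
February 2080 has 29 days -> back to January 31, 2080 -> 131 left
January 2080 has 31 days -> back to December 31, 2079 -> 100 left
December 2079 has 31 days -> back to November 30, 2079 -> 69 left
November 2079 has 30 days -> back to October 31, 2079 -> 39 left
October 2079 has 31 days -> back to September 30, 2079 -> 8 left
September 2079: 30 - 8 = 22 -> lands on September 22

Result: 2079-09-22


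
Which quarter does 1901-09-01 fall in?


Month: September (month 9)
Q1: Jan-Mar, Q2: Apr-Jun, Q3: Jul-Sep, Q4: Oct-Dec

Q3


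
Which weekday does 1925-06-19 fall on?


Date: June 19, 1925
Anchor: Jan 1, 1925. With p = 1925 - 1 = 1924: (p + p//4 - p//100 + p//400) mod 7 = (1924 + 481 - 19 + 4) mod 7 = 2390 mod 7 = 3 -> Thursday (Mon=0 ... Sun=6)
Days before June (Jan-May): 151; offset = 151 + 19 - 1 = 169
Weekday index = (3 + 169) mod 7 = 4

Day of the week: Friday


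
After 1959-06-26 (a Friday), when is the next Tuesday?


Current: Friday
Target: Tuesday
Days ahead: 4

Next Tuesday: 1959-06-30


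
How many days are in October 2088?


October 2088

31 days


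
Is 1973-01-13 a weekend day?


Anchor: Jan 1, 1973. With p = 1973 - 1 = 1972: (p + p//4 - p//100 + p//400) mod 7 = (1972 + 493 - 19 + 4) mod 7 = 2450 mod 7 = 0 -> Monday (Mon=0 ... Sun=6)
Day of year: 13; offset = 12
Weekday index = (0 + 12) mod 7 = 5 -> Saturday
Weekend days: Saturday, Sunday

Yes


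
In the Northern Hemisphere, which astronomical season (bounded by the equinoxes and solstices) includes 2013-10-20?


Date: October 20
Astronomical Autumn (approx.; exact equinox/solstice day varies by year): September 22 to December 20
October 20 falls within the Autumn window

Autumn


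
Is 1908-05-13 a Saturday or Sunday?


Anchor: Jan 1, 1908. With p = 1908 - 1 = 1907: (p + p//4 - p//100 + p//400) mod 7 = (1907 + 476 - 19 + 4) mod 7 = 2368 mod 7 = 2 -> Wednesday (Mon=0 ... Sun=6)
Day of year: 134; offset = 133
Weekday index = (2 + 133) mod 7 = 2 -> Wednesday
Weekend days: Saturday, Sunday

No


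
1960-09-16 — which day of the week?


Date: September 16, 1960
Anchor: Jan 1, 1960. With p = 1960 - 1 = 1959: (p + p//4 - p//100 + p//400) mod 7 = (1959 + 489 - 19 + 4) mod 7 = 2433 mod 7 = 4 -> Friday (Mon=0 ... Sun=6)
Days before September (Jan-Aug): 244; offset = 244 + 16 - 1 = 259
Weekday index = (4 + 259) mod 7 = 4

Day of the week: Friday


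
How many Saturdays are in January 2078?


January 2078 has 31 days
Anchor: Jan 1, 2078. With p = 2078 - 1 = 2077: (p + p//4 - p//100 + p//400) mod 7 = (2077 + 519 - 20 + 5) mod 7 = 2581 mod 7 = 5 -> Saturday (Mon=0 ... Sun=6)
January 1 is the anchor itself -> Saturday
First Saturday is January 1
Saturdays: 1, 8, 15, 22, 29

5 Saturdays


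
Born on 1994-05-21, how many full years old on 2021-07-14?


Birth: 1994-05-21
Reference: 2021-07-14
Year difference: 2021 - 1994 = 27

27 years old


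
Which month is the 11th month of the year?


Month 11 of 12

November


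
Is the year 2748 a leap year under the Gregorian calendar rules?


Gregorian leap year rule: divisible by 4, but not by 100, unless also by 400.
2748 is divisible by 4 but not 100 -> leap year

Yes


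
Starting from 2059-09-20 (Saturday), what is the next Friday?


Current: Saturday
Target: Friday
Days ahead: 6

Next Friday: 2059-09-26


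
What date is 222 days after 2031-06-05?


Start: 2031-06-05, add 222 days
June 2031 has 30 days: 30 - 5 = 25 days to June 30 -> 197 left
July 2031 has 31 days -> 166 left
August 2031 has 31 days -> 135 left
September 2031 has 30 days -> 105 left
October 2031 has 31 days -> 74 left
November 2031 has 30 days -> 44 left
December 2031 has 31 days -> 13 left
January 2032: 13 <= 31 -> lands on January 13

Result: 2032-01-13


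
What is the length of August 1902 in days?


August 1902

31 days


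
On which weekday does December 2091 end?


December 2091 has 31 days
Anchor: Jan 1, 2091. With p = 2091 - 1 = 2090: (p + p//4 - p//100 + p//400) mod 7 = (2090 + 522 - 20 + 5) mod 7 = 2597 mod 7 = 0 -> Monday (Mon=0 ... Sun=6)
Days before December (Jan-Nov): 334; December 1 index = (0 + 334) mod 7 = 5 -> Saturday
Last day offset: 31 - 1 = 30 days
Weekday index = (5 + 30) mod 7 = 0

Monday, December 31


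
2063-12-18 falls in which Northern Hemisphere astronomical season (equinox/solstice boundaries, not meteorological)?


Date: December 18
Astronomical Autumn (approx.; exact equinox/solstice day varies by year): September 22 to December 20
December 18 falls within the Autumn window

Autumn


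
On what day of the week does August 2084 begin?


Target: August 1, 2084
Anchor: Jan 1, 2084. With p = 2084 - 1 = 2083: (p + p//4 - p//100 + p//400) mod 7 = (2083 + 520 - 20 + 5) mod 7 = 2588 mod 7 = 5 -> Saturday (Mon=0 ... Sun=6)
Days before August (Jan-Jul): 213 days
Weekday index = (5 + 213) mod 7 = 1

Tuesday


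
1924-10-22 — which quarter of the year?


Month: October (month 10)
Q1: Jan-Mar, Q2: Apr-Jun, Q3: Jul-Sep, Q4: Oct-Dec

Q4


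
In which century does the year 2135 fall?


Century = (year - 1) // 100 + 1
= (2135 - 1) // 100 + 1
= 2134 // 100 + 1
= 21 + 1

22nd century


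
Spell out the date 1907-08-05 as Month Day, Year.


ISO 1907-08-05 parses as year=1907, month=08, day=05
Month 8 -> August

August 5, 1907


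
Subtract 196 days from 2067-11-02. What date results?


Start: 2067-11-02, subtract 196 days
Back 2 days from November 2 reaches October 31, 2067 -> 194 left
October 2067 has 31 days -> back to September 30, 2067 -> 163 left
September 2067 has 30 days -> back to August 31, 2067 -> 133 left
August 2067 has 31 days -> back to July 31, 2067 -> 102 left
July 2067 has 31 days -> back to June 30, 2067 -> 71 left
June 2067 has 30 days -> back to May 31, 2067 -> 41 left
May 2067 has 31 days -> back to April 30, 2067 -> 10 left
April 2067: 30 - 10 = 20 -> lands on April 20

Result: 2067-04-20


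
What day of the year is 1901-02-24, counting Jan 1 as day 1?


Date: February 24, 1901
Days in months 1 through 1: 31
Plus 24 days in February

Day of year: 55


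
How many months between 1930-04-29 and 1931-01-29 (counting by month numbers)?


From April 1930 to January 1931
1 year * 12 = 12 months, minus 3 months = 9

9 months


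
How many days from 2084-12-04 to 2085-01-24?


From 2084-12-04 to 2085-01-24
2084-12-04: days before December = 31 + 29 + 31 + 30 + 31 + 30 + 31 + 31 + 30 + 31 + 30 = 335 (2084 is a leap year); day of year = 335 + 4 = 339
2085-01-24: day of year = 24
Rest of 2084: 366 - 339 = 27
Total = 27 + 24 = 51

51 days


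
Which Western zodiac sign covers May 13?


Date: May 13
Conventional tropical zodiac dates: Taurus from April 20 onward; Gemini starts May 21
May 13 falls within the Taurus range

Taurus


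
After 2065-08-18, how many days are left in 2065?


Day of year: 230 of 365
Remaining = 365 - 230

135 days


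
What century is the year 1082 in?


Century = (year - 1) // 100 + 1
= (1082 - 1) // 100 + 1
= 1081 // 100 + 1
= 10 + 1

11th century


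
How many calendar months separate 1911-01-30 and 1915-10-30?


From January 1911 to October 1915
4 years * 12 = 48 months, plus 9 months = 57

57 months


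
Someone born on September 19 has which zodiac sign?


Date: September 19
Conventional tropical zodiac dates: Virgo from August 23 onward; Libra starts September 23
September 19 falls within the Virgo range

Virgo


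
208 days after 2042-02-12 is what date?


Start: 2042-02-12, add 208 days
February 2042 has 28 days: 28 - 12 = 16 days to February 28 -> 192 left
March 2042 has 31 days -> 161 left
April 2042 has 30 days -> 131 left
May 2042 has 31 days -> 100 left
June 2042 has 30 days -> 70 left
July 2042 has 31 days -> 39 left
August 2042 has 31 days -> 8 left
September 2042: 8 <= 30 -> lands on September 8

Result: 2042-09-08


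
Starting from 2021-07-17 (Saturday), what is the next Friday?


Current: Saturday
Target: Friday
Days ahead: 6

Next Friday: 2021-07-23


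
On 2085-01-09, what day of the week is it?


Date: January 9, 2085
Anchor: Jan 1, 2085. With p = 2085 - 1 = 2084: (p + p//4 - p//100 + p//400) mod 7 = (2084 + 521 - 20 + 5) mod 7 = 2590 mod 7 = 0 -> Monday (Mon=0 ... Sun=6)
Days into year = 9 - 1 = 8
Weekday index = (0 + 8) mod 7 = 1

Day of the week: Tuesday


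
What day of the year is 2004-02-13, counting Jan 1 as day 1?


Date: February 13, 2004
Days in months 1 through 1: 31
Plus 13 days in February

Day of year: 44


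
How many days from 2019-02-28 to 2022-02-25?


From 2019-02-28 to 2022-02-25
2019-02-28: days before February = 31; day of year = 31 + 28 = 59
2022-02-25: days before February = 31; day of year = 31 + 25 = 56
Rest of 2019: 365 - 59 = 306
Full years 2020 (366), 2021 (365): 731
Total = 306 + 731 + 56 = 1093

1093 days


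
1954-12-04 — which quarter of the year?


Month: December (month 12)
Q1: Jan-Mar, Q2: Apr-Jun, Q3: Jul-Sep, Q4: Oct-Dec

Q4


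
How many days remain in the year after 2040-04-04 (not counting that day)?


Day of year: 95 of 366
Remaining = 366 - 95

271 days


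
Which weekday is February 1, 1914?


Target: February 1, 1914
Anchor: Jan 1, 1914. With p = 1914 - 1 = 1913: (p + p//4 - p//100 + p//400) mod 7 = (1913 + 478 - 19 + 4) mod 7 = 2376 mod 7 = 3 -> Thursday (Mon=0 ... Sun=6)
Days before February (Jan): 31 days
Weekday index = (3 + 31) mod 7 = 6

Sunday


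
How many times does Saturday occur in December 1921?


December 1921 has 31 days
Anchor: Jan 1, 1921. With p = 1921 - 1 = 1920: (p + p//4 - p//100 + p//400) mod 7 = (1920 + 480 - 19 + 4) mod 7 = 2385 mod 7 = 5 -> Saturday (Mon=0 ... Sun=6)
Days before December (Jan-Nov): 334; December 1 index = (5 + 334) mod 7 = 3 -> Thursday
First Saturday is December 3
Saturdays: 3, 10, 17, 24, 31

5 Saturdays


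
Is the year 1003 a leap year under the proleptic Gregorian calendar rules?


Gregorian leap year rule: divisible by 4, but not by 100, unless also by 400.
1003 is not divisible by 4 -> not a leap year

No


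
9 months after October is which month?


October is month 10
10 + 9 = 19; wrap: 19 - 12 = 7

July


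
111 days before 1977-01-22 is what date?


Start: 1977-01-22, subtract 111 days
Back 22 days from January 22 reaches December 31, 1976 -> 89 left
December 1976 has 31 days -> back to November 30, 1976 -> 58 left
November 1976 has 30 days -> back to October 31, 1976 -> 28 left
October 1976: 31 - 28 = 3 -> lands on October 3

Result: 1976-10-03


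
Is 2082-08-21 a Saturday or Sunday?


Anchor: Jan 1, 2082. With p = 2082 - 1 = 2081: (p + p//4 - p//100 + p//400) mod 7 = (2081 + 520 - 20 + 5) mod 7 = 2586 mod 7 = 3 -> Thursday (Mon=0 ... Sun=6)
Day of year: 233; offset = 232
Weekday index = (3 + 232) mod 7 = 4 -> Friday
Weekend days: Saturday, Sunday

No


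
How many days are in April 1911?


April 1911

30 days


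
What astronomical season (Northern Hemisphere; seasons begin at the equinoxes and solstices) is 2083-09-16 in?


Date: September 16
Astronomical Summer (approx.; exact equinox/solstice day varies by year): June 21 to September 21
September 16 falls within the Summer window

Summer


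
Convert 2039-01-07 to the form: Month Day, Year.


ISO 2039-01-07 parses as year=2039, month=01, day=07
Month 1 -> January

January 7, 2039


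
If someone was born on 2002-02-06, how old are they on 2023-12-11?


Birth: 2002-02-06
Reference: 2023-12-11
Year difference: 2023 - 2002 = 21

21 years old


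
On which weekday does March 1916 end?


March 1916 has 31 days
Anchor: Jan 1, 1916. With p = 1916 - 1 = 1915: (p + p//4 - p//100 + p//400) mod 7 = (1915 + 478 - 19 + 4) mod 7 = 2378 mod 7 = 5 -> Saturday (Mon=0 ... Sun=6)
Days before March (Jan-Feb): 60; March 1 index = (5 + 60) mod 7 = 2 -> Wednesday
Last day offset: 31 - 1 = 30 days
Weekday index = (2 + 30) mod 7 = 4

Friday, March 31


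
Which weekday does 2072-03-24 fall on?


Date: March 24, 2072
Anchor: Jan 1, 2072. With p = 2072 - 1 = 2071: (p + p//4 - p//100 + p//400) mod 7 = (2071 + 517 - 20 + 5) mod 7 = 2573 mod 7 = 4 -> Friday (Mon=0 ... Sun=6)
Days before March (Jan-Feb): 60; offset = 60 + 24 - 1 = 83
Weekday index = (4 + 83) mod 7 = 3

Day of the week: Thursday


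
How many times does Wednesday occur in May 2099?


May 2099 has 31 days
Anchor: Jan 1, 2099. With p = 2099 - 1 = 2098: (p + p//4 - p//100 + p//400) mod 7 = (2098 + 524 - 20 + 5) mod 7 = 2607 mod 7 = 3 -> Thursday (Mon=0 ... Sun=6)
Days before May (Jan-Apr): 120; May 1 index = (3 + 120) mod 7 = 4 -> Friday
First Wednesday is May 6
Wednesdays: 6, 13, 20, 27

4 Wednesdays


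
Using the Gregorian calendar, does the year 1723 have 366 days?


Gregorian leap year rule: divisible by 4, but not by 100, unless also by 400.
1723 is not divisible by 4 -> not a leap year

No


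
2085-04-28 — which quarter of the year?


Month: April (month 4)
Q1: Jan-Mar, Q2: Apr-Jun, Q3: Jul-Sep, Q4: Oct-Dec

Q2


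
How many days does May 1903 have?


May 1903

31 days


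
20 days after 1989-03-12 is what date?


Start: 1989-03-12, add 20 days
March 1989 has 31 days: 31 - 12 = 19 days to March 31 -> 1 left
April 1989: 1 <= 30 -> lands on April 1

Result: 1989-04-01


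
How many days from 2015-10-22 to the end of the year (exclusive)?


Day of year: 295 of 365
Remaining = 365 - 295

70 days


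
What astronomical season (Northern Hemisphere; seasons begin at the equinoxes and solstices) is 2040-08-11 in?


Date: August 11
Astronomical Summer (approx.; exact equinox/solstice day varies by year): June 21 to September 21
August 11 falls within the Summer window

Summer


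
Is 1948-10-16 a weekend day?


Anchor: Jan 1, 1948. With p = 1948 - 1 = 1947: (p + p//4 - p//100 + p//400) mod 7 = (1947 + 486 - 19 + 4) mod 7 = 2418 mod 7 = 3 -> Thursday (Mon=0 ... Sun=6)
Day of year: 290; offset = 289
Weekday index = (3 + 289) mod 7 = 5 -> Saturday
Weekend days: Saturday, Sunday

Yes


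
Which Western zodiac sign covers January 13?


Date: January 13
Conventional tropical zodiac dates: Capricorn from December 22 onward; Aquarius starts January 20
January 13 falls within the Capricorn range

Capricorn


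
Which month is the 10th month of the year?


Month 10 of 12

October


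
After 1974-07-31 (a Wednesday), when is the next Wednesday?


Current: Wednesday
Target: Wednesday
Days ahead: 7

Next Wednesday: 1974-08-07


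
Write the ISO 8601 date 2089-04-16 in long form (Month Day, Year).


ISO 2089-04-16 parses as year=2089, month=04, day=16
Month 4 -> April

April 16, 2089


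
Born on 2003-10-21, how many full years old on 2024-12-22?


Birth: 2003-10-21
Reference: 2024-12-22
Year difference: 2024 - 2003 = 21

21 years old


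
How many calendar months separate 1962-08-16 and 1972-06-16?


From August 1962 to June 1972
10 years * 12 = 120 months, minus 2 months = 118

118 months


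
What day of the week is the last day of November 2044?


November 2044 has 30 days
Anchor: Jan 1, 2044. With p = 2044 - 1 = 2043: (p + p//4 - p//100 + p//400) mod 7 = (2043 + 510 - 20 + 5) mod 7 = 2538 mod 7 = 4 -> Friday (Mon=0 ... Sun=6)
Days before November (Jan-Oct): 305; November 1 index = (4 + 305) mod 7 = 1 -> Tuesday
Last day offset: 30 - 1 = 29 days
Weekday index = (1 + 29) mod 7 = 2

Wednesday, November 30


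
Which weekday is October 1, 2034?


Target: October 1, 2034
Anchor: Jan 1, 2034. With p = 2034 - 1 = 2033: (p + p//4 - p//100 + p//400) mod 7 = (2033 + 508 - 20 + 5) mod 7 = 2526 mod 7 = 6 -> Sunday (Mon=0 ... Sun=6)
Days before October (Jan-Sep): 273 days
Weekday index = (6 + 273) mod 7 = 6

Sunday


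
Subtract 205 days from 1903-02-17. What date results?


Start: 1903-02-17, subtract 205 days
Back 17 days from February 17 reaches January 31, 1903 -> 188 left
January 1903 has 31 days -> back to December 31, 1902 -> 157 left
December 1902 has 31 days -> back to November 30, 1902 -> 126 left
November 1902 has 30 days -> back to October 31, 1902 -> 96 left
October 1902 has 31 days -> back to September 30, 1902 -> 65 left
September 1902 has 30 days -> back to August 31, 1902 -> 35 left
August 1902 has 31 days -> back to July 31, 1902 -> 4 left
July 1902: 31 - 4 = 27 -> lands on July 27

Result: 1902-07-27


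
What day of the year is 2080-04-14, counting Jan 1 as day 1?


Date: April 14, 2080
Days in months 1 through 3: 91
Plus 14 days in April

Day of year: 105


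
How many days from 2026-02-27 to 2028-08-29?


From 2026-02-27 to 2028-08-29
2026-02-27: days before February = 31; day of year = 31 + 27 = 58
2028-08-29: days before August = 31 + 29 + 31 + 30 + 31 + 30 + 31 = 213 (2028 is a leap year); day of year = 213 + 29 = 242
Rest of 2026: 365 - 58 = 307
Full years 2027 (365): 365
Total = 307 + 365 + 242 = 914

914 days


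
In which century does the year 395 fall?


Century = (year - 1) // 100 + 1
= (395 - 1) // 100 + 1
= 394 // 100 + 1
= 3 + 1

4th century


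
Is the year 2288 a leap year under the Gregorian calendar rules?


Gregorian leap year rule: divisible by 4, but not by 100, unless also by 400.
2288 is divisible by 4 but not 100 -> leap year

Yes


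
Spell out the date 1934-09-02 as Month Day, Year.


ISO 1934-09-02 parses as year=1934, month=09, day=02
Month 9 -> September

September 2, 1934


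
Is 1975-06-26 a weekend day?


Anchor: Jan 1, 1975. With p = 1975 - 1 = 1974: (p + p//4 - p//100 + p//400) mod 7 = (1974 + 493 - 19 + 4) mod 7 = 2452 mod 7 = 2 -> Wednesday (Mon=0 ... Sun=6)
Day of year: 177; offset = 176
Weekday index = (2 + 176) mod 7 = 3 -> Thursday
Weekend days: Saturday, Sunday

No


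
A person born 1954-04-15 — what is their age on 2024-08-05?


Birth: 1954-04-15
Reference: 2024-08-05
Year difference: 2024 - 1954 = 70

70 years old


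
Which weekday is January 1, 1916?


Target: January 1, 1916
Anchor: Jan 1, 1916. With p = 1916 - 1 = 1915: (p + p//4 - p//100 + p//400) mod 7 = (1915 + 478 - 19 + 4) mod 7 = 2378 mod 7 = 5 -> Saturday (Mon=0 ... Sun=6)
Offset from anchor: 0 days
Weekday index = (5 + 0) mod 7 = 5

Saturday


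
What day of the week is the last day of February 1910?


February 1910 has 28 days
Anchor: Jan 1, 1910. With p = 1910 - 1 = 1909: (p + p//4 - p//100 + p//400) mod 7 = (1909 + 477 - 19 + 4) mod 7 = 2371 mod 7 = 5 -> Saturday (Mon=0 ... Sun=6)
Days before February (Jan): 31; February 1 index = (5 + 31) mod 7 = 1 -> Tuesday
Last day offset: 28 - 1 = 27 days
Weekday index = (1 + 27) mod 7 = 0

Monday, February 28


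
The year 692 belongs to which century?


Century = (year - 1) // 100 + 1
= (692 - 1) // 100 + 1
= 691 // 100 + 1
= 6 + 1

7th century


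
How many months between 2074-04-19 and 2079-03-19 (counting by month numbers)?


From April 2074 to March 2079
5 years * 12 = 60 months, minus 1 month = 59

59 months


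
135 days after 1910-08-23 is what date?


Start: 1910-08-23, add 135 days
August 1910 has 31 days: 31 - 23 = 8 days to August 31 -> 127 left
September 1910 has 30 days -> 97 left
October 1910 has 31 days -> 66 left
November 1910 has 30 days -> 36 left
December 1910 has 31 days -> 5 left
January 1911: 5 <= 31 -> lands on January 5

Result: 1911-01-05


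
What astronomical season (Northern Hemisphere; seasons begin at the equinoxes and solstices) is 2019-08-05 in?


Date: August 5
Astronomical Summer (approx.; exact equinox/solstice day varies by year): June 21 to September 21
August 5 falls within the Summer window

Summer


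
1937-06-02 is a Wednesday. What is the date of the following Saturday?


Current: Wednesday
Target: Saturday
Days ahead: 3

Next Saturday: 1937-06-05


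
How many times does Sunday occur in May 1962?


May 1962 has 31 days
Anchor: Jan 1, 1962. With p = 1962 - 1 = 1961: (p + p//4 - p//100 + p//400) mod 7 = (1961 + 490 - 19 + 4) mod 7 = 2436 mod 7 = 0 -> Monday (Mon=0 ... Sun=6)
Days before May (Jan-Apr): 120; May 1 index = (0 + 120) mod 7 = 1 -> Tuesday
First Sunday is May 6
Sundays: 6, 13, 20, 27

4 Sundays


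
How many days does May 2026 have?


May 2026

31 days


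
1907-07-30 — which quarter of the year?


Month: July (month 7)
Q1: Jan-Mar, Q2: Apr-Jun, Q3: Jul-Sep, Q4: Oct-Dec

Q3


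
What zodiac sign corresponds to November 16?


Date: November 16
Conventional tropical zodiac dates: Scorpio from October 23 onward; Sagittarius starts November 22
November 16 falls within the Scorpio range

Scorpio


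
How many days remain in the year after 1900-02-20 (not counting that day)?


Day of year: 51 of 365
Remaining = 365 - 51

314 days


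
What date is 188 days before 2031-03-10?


Start: 2031-03-10, subtract 188 days
Back 10 days from March 10 reaches February 28, 2031 -> 178 left
February 2031 has 28 days -> back to January 31, 2031 -> 150 left
January 2031 has 31 days -> back to December 31, 2030 -> 119 left
December 2030 has 31 days -> back to November 30, 2030 -> 88 left
November 2030 has 30 days -> back to October 31, 2030 -> 58 left
October 2030 has 31 days -> back to September 30, 2030 -> 27 left
September 2030: 30 - 27 = 3 -> lands on September 3

Result: 2030-09-03


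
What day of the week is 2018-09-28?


Date: September 28, 2018
Anchor: Jan 1, 2018. With p = 2018 - 1 = 2017: (p + p//4 - p//100 + p//400) mod 7 = (2017 + 504 - 20 + 5) mod 7 = 2506 mod 7 = 0 -> Monday (Mon=0 ... Sun=6)
Days before September (Jan-Aug): 243; offset = 243 + 28 - 1 = 270
Weekday index = (0 + 270) mod 7 = 4

Day of the week: Friday


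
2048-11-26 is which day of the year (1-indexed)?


Date: November 26, 2048
Days in months 1 through 10: 305
Plus 26 days in November

Day of year: 331


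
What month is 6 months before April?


April is month 4
4 - 6 = -2; wrap: -2 + 12 = 10

October


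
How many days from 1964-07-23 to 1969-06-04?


From 1964-07-23 to 1969-06-04
1964-07-23: days before July = 31 + 29 + 31 + 30 + 31 + 30 = 182 (1964 is a leap year); day of year = 182 + 23 = 205
1969-06-04: days before June = 31 + 28 + 31 + 30 + 31 = 151 (1969 is not a leap year); day of year = 151 + 4 = 155
Rest of 1964: 366 - 205 = 161
Full years 1965 (365), 1966 (365), 1967 (365), 1968 (366): 1461
Total = 161 + 1461 + 155 = 1777

1777 days


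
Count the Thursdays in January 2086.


January 2086 has 31 days
Anchor: Jan 1, 2086. With p = 2086 - 1 = 2085: (p + p//4 - p//100 + p//400) mod 7 = (2085 + 521 - 20 + 5) mod 7 = 2591 mod 7 = 1 -> Tuesday (Mon=0 ... Sun=6)
January 1 is the anchor itself -> Tuesday
First Thursday is January 3
Thursdays: 3, 10, 17, 24, 31

5 Thursdays


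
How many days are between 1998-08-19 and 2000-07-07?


From 1998-08-19 to 2000-07-07
1998-08-19: days before August = 31 + 28 + 31 + 30 + 31 + 30 + 31 = 212 (1998 is not a leap year); day of year = 212 + 19 = 231
2000-07-07: days before July = 31 + 29 + 31 + 30 + 31 + 30 = 182 (2000 is a leap year); day of year = 182 + 7 = 189
Rest of 1998: 365 - 231 = 134
Full years 1999 (365): 365
Total = 134 + 365 + 189 = 688

688 days


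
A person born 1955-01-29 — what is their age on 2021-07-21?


Birth: 1955-01-29
Reference: 2021-07-21
Year difference: 2021 - 1955 = 66

66 years old


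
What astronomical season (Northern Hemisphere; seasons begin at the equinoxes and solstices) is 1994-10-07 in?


Date: October 7
Astronomical Autumn (approx.; exact equinox/solstice day varies by year): September 22 to December 20
October 7 falls within the Autumn window

Autumn


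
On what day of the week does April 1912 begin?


Target: April 1, 1912
Anchor: Jan 1, 1912. With p = 1912 - 1 = 1911: (p + p//4 - p//100 + p//400) mod 7 = (1911 + 477 - 19 + 4) mod 7 = 2373 mod 7 = 0 -> Monday (Mon=0 ... Sun=6)
Days before April (Jan-Mar): 91 days
Weekday index = (0 + 91) mod 7 = 0

Monday


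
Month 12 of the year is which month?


Month 12 of 12

December


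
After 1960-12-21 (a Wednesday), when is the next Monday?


Current: Wednesday
Target: Monday
Days ahead: 5

Next Monday: 1960-12-26


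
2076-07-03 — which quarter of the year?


Month: July (month 7)
Q1: Jan-Mar, Q2: Apr-Jun, Q3: Jul-Sep, Q4: Oct-Dec

Q3


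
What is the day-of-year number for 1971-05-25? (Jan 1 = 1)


Date: May 25, 1971
Days in months 1 through 4: 120
Plus 25 days in May

Day of year: 145


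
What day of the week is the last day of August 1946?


August 1946 has 31 days
Anchor: Jan 1, 1946. With p = 1946 - 1 = 1945: (p + p//4 - p//100 + p//400) mod 7 = (1945 + 486 - 19 + 4) mod 7 = 2416 mod 7 = 1 -> Tuesday (Mon=0 ... Sun=6)
Days before August (Jan-Jul): 212; August 1 index = (1 + 212) mod 7 = 3 -> Thursday
Last day offset: 31 - 1 = 30 days
Weekday index = (3 + 30) mod 7 = 5

Saturday, August 31


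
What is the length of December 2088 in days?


December 2088

31 days


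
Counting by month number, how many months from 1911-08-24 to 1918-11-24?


From August 1911 to November 1918
7 years * 12 = 84 months, plus 3 months = 87

87 months


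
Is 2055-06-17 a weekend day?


Anchor: Jan 1, 2055. With p = 2055 - 1 = 2054: (p + p//4 - p//100 + p//400) mod 7 = (2054 + 513 - 20 + 5) mod 7 = 2552 mod 7 = 4 -> Friday (Mon=0 ... Sun=6)
Day of year: 168; offset = 167
Weekday index = (4 + 167) mod 7 = 3 -> Thursday
Weekend days: Saturday, Sunday

No


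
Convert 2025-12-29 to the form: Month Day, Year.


ISO 2025-12-29 parses as year=2025, month=12, day=29
Month 12 -> December

December 29, 2025


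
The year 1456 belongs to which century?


Century = (year - 1) // 100 + 1
= (1456 - 1) // 100 + 1
= 1455 // 100 + 1
= 14 + 1

15th century


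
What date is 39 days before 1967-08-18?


Start: 1967-08-18, subtract 39 days
Back 18 days from August 18 reaches July 31, 1967 -> 21 left
July 1967: 31 - 21 = 10 -> lands on July 10

Result: 1967-07-10
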